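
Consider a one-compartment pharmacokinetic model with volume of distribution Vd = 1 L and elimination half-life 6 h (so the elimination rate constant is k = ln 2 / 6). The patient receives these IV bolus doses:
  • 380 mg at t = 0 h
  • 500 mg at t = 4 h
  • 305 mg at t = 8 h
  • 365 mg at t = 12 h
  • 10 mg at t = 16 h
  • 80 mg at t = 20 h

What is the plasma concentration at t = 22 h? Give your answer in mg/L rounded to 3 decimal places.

336.407 mg/L

k = ln 2 / 6 = 0.11552 per h
Dose 1 (380 mg at t=0 h): 380·exp(−0.11552·22) = 29.923 mg/L
Dose 2 (500 mg at t=4 h): 500·exp(−0.11552·18) = 62.500 mg/L
Dose 3 (305 mg at t=8 h): 305·exp(−0.11552·14) = 60.520 mg/L
Dose 4 (365 mg at t=12 h): 365·exp(−0.11552·10) = 114.968 mg/L
Dose 5 (10 mg at t=16 h): 10·exp(−0.11552·6) = 5.000 mg/L
Dose 6 (80 mg at t=20 h): 80·exp(−0.11552·2) = 63.496 mg/L
C(22) = 29.923 + 62.500 + 60.520 + 114.968 + 5.000 + 63.496 = 336.407 mg/L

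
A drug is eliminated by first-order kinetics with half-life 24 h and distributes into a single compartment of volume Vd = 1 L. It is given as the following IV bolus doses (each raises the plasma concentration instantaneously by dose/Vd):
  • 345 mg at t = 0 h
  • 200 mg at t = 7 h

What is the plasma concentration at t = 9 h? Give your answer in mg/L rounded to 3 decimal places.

454.806 mg/L

k = ln 2 / 24 = 0.02888 per h
Dose 1 (345 mg at t=0 h): 345·exp(−0.02888·9) = 266.031 mg/L
Dose 2 (200 mg at t=7 h): 200·exp(−0.02888·2) = 188.775 mg/L
C(9) = 266.031 + 188.775 = 454.806 mg/L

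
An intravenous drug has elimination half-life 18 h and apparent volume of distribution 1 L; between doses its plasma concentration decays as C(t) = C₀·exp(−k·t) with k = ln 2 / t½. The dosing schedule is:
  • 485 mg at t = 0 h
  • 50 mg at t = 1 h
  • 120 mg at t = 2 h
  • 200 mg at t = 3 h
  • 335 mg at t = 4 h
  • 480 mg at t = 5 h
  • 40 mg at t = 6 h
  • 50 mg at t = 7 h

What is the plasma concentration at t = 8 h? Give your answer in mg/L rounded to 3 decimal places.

k = ln 2 / 18 = 0.03851 per h
Dose 1 (485 mg at t=0 h): 485·exp(−0.03851·8) = 356.411 mg/L
Dose 2 (50 mg at t=1 h): 50·exp(−0.03851·7) = 38.186 mg/L
Dose 3 (120 mg at t=2 h): 120·exp(−0.03851·6) = 95.244 mg/L
Dose 4 (200 mg at t=3 h): 200·exp(−0.03851·5) = 164.972 mg/L
Dose 5 (335 mg at t=4 h): 335·exp(−0.03851·4) = 287.177 mg/L
Dose 6 (480 mg at t=5 h): 480·exp(−0.03851·3) = 427.631 mg/L
Dose 7 (40 mg at t=6 h): 40·exp(−0.03851·2) = 37.035 mg/L
Dose 8 (50 mg at t=7 h): 50·exp(−0.03851·1) = 48.111 mg/L
C(8) = 356.411 + 38.186 + 95.244 + 164.972 + 287.177 + 427.631 + 37.035 + 48.111 = 1454.767 mg/L

1454.767 mg/L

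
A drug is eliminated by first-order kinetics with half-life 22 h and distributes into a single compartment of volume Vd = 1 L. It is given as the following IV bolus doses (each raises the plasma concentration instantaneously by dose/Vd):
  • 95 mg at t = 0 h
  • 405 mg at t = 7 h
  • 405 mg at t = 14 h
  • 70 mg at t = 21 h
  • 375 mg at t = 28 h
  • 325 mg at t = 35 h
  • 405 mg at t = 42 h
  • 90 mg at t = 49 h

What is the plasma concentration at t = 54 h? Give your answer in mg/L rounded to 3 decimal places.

947.333 mg/L

k = ln 2 / 22 = 0.03151 per h
Dose 1 (95 mg at t=0 h): 95·exp(−0.03151·54) = 17.331 mg/L
Dose 2 (405 mg at t=7 h): 405·exp(−0.03151·47) = 92.118 mg/L
Dose 3 (405 mg at t=14 h): 405·exp(−0.03151·40) = 114.849 mg/L
Dose 4 (70 mg at t=21 h): 70·exp(−0.03151·33) = 24.749 mg/L
Dose 5 (375 mg at t=28 h): 375·exp(−0.03151·26) = 165.298 mg/L
Dose 6 (325 mg at t=35 h): 325·exp(−0.03151·19) = 178.609 mg/L
Dose 7 (405 mg at t=42 h): 405·exp(−0.03151·12) = 277.496 mg/L
Dose 8 (90 mg at t=49 h): 90·exp(−0.03151·5) = 76.882 mg/L
C(54) = 17.331 + 92.118 + 114.849 + 24.749 + 165.298 + 178.609 + 277.496 + 76.882 = 947.333 mg/L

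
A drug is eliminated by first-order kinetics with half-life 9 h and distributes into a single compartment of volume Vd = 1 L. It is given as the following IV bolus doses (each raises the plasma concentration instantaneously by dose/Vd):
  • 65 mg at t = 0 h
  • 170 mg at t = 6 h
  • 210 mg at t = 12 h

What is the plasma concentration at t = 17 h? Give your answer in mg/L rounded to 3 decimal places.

k = ln 2 / 9 = 0.07702 per h
Dose 1 (65 mg at t=0 h): 65·exp(−0.07702·17) = 17.551 mg/L
Dose 2 (170 mg at t=6 h): 170·exp(−0.07702·11) = 72.866 mg/L
Dose 3 (210 mg at t=12 h): 210·exp(−0.07702·5) = 142.883 mg/L
C(17) = 17.551 + 72.866 + 142.883 = 233.300 mg/L

233.300 mg/L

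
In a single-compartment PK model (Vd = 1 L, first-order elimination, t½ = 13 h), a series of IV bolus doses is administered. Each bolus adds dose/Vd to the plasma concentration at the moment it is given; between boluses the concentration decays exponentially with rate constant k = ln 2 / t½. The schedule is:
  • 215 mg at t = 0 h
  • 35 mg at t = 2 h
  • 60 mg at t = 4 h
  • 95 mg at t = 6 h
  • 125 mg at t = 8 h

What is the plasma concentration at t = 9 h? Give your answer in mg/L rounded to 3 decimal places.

402.579 mg/L

k = ln 2 / 13 = 0.05332 per h
Dose 1 (215 mg at t=0 h): 215·exp(−0.05332·9) = 133.056 mg/L
Dose 2 (35 mg at t=2 h): 35·exp(−0.05332·7) = 24.098 mg/L
Dose 3 (60 mg at t=4 h): 60·exp(−0.05332·5) = 45.959 mg/L
Dose 4 (95 mg at t=6 h): 95·exp(−0.05332·3) = 80.957 mg/L
Dose 5 (125 mg at t=8 h): 125·exp(−0.05332·1) = 118.510 mg/L
C(9) = 133.056 + 24.098 + 45.959 + 80.957 + 118.510 = 402.579 mg/L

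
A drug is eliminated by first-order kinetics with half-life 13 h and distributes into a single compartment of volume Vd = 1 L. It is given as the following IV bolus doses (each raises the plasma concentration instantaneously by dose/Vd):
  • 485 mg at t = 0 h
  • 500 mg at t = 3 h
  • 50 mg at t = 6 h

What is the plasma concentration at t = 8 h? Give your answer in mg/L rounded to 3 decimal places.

k = ln 2 / 13 = 0.05332 per h
Dose 1 (485 mg at t=0 h): 485·exp(−0.05332·8) = 316.587 mg/L
Dose 2 (500 mg at t=3 h): 500·exp(−0.05332·5) = 382.992 mg/L
Dose 3 (50 mg at t=6 h): 50·exp(−0.05332·2) = 44.943 mg/L
C(8) = 316.587 + 382.992 + 44.943 = 744.521 mg/L

744.521 mg/L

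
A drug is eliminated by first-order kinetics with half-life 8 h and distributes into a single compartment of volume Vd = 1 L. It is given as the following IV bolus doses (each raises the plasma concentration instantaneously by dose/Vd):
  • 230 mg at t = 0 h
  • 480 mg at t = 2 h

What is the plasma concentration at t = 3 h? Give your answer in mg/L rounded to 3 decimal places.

k = ln 2 / 8 = 0.08664 per h
Dose 1 (230 mg at t=0 h): 230·exp(−0.08664·3) = 177.354 mg/L
Dose 2 (480 mg at t=2 h): 480·exp(−0.08664·1) = 440.162 mg/L
C(3) = 177.354 + 440.162 = 617.516 mg/L

617.516 mg/L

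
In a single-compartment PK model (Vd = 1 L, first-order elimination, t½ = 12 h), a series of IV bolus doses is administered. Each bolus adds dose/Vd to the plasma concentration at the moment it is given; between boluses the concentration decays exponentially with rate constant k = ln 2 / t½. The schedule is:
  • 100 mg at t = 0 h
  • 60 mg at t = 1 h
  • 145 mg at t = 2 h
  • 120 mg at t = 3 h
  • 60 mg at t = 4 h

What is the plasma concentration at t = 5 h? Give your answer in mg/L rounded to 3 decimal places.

k = ln 2 / 12 = 0.05776 per h
Dose 1 (100 mg at t=0 h): 100·exp(−0.05776·5) = 74.915 mg/L
Dose 2 (60 mg at t=1 h): 60·exp(−0.05776·4) = 47.622 mg/L
Dose 3 (145 mg at t=2 h): 145·exp(−0.05776·3) = 121.930 mg/L
Dose 4 (120 mg at t=3 h): 120·exp(−0.05776·2) = 106.908 mg/L
Dose 5 (60 mg at t=4 h): 60·exp(−0.05776·1) = 56.632 mg/L
C(5) = 74.915 + 47.622 + 121.930 + 106.908 + 56.632 = 408.008 mg/L

408.008 mg/L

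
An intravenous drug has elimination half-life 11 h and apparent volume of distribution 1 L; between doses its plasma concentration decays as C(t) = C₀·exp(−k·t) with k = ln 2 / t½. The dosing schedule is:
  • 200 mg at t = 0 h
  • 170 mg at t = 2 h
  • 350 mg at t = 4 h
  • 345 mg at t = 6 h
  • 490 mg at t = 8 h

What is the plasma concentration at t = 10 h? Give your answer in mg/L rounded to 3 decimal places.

1149.118 mg/L

k = ln 2 / 11 = 0.06301 per h
Dose 1 (200 mg at t=0 h): 200·exp(−0.06301·10) = 106.504 mg/L
Dose 2 (170 mg at t=2 h): 170·exp(−0.06301·8) = 102.688 mg/L
Dose 3 (350 mg at t=4 h): 350·exp(−0.06301·6) = 239.811 mg/L
Dose 4 (345 mg at t=6 h): 345·exp(−0.06301·4) = 268.135 mg/L
Dose 5 (490 mg at t=8 h): 490·exp(−0.06301·2) = 431.980 mg/L
C(10) = 106.504 + 102.688 + 239.811 + 268.135 + 431.980 = 1149.118 mg/L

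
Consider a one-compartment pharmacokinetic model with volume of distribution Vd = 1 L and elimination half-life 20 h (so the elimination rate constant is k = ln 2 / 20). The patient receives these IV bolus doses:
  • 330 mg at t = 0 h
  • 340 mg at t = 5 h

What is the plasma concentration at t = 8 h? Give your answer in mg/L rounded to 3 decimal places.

556.518 mg/L

k = ln 2 / 20 = 0.03466 per h
Dose 1 (330 mg at t=0 h): 330·exp(−0.03466·8) = 250.093 mg/L
Dose 2 (340 mg at t=5 h): 340·exp(−0.03466·3) = 306.425 mg/L
C(8) = 250.093 + 306.425 = 556.518 mg/L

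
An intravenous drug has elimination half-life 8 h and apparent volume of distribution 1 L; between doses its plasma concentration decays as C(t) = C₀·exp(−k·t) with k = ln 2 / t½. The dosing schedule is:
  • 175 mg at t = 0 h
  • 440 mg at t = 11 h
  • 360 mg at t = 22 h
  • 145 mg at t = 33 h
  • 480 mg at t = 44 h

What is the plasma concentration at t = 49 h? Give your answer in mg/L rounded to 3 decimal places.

401.050 mg/L

k = ln 2 / 8 = 0.08664 per h
Dose 1 (175 mg at t=0 h): 175·exp(−0.08664·49) = 2.507 mg/L
Dose 2 (440 mg at t=11 h): 440·exp(−0.08664·38) = 16.352 mg/L
Dose 3 (360 mg at t=22 h): 360·exp(−0.08664·27) = 34.700 mg/L
Dose 4 (145 mg at t=33 h): 145·exp(−0.08664·16) = 36.250 mg/L
Dose 5 (480 mg at t=44 h): 480·exp(−0.08664·5) = 311.241 mg/L
C(49) = 2.507 + 16.352 + 34.700 + 36.250 + 311.241 = 401.050 mg/L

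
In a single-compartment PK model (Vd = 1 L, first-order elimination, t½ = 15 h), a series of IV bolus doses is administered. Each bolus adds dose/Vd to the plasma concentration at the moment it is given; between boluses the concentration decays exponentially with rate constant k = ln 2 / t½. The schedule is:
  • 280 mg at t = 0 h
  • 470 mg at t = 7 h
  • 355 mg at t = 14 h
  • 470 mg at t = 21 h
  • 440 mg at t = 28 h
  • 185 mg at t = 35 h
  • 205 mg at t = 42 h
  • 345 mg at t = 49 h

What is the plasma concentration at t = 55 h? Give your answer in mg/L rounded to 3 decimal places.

k = ln 2 / 15 = 0.04621 per h
Dose 1 (280 mg at t=0 h): 280·exp(−0.04621·55) = 22.049 mg/L
Dose 2 (470 mg at t=7 h): 470·exp(−0.04621·48) = 51.145 mg/L
Dose 3 (355 mg at t=14 h): 355·exp(−0.04621·41) = 53.384 mg/L
Dose 4 (470 mg at t=21 h): 470·exp(−0.04621·34) = 97.670 mg/L
Dose 5 (440 mg at t=28 h): 440·exp(−0.04621·27) = 126.357 mg/L
Dose 6 (185 mg at t=35 h): 185·exp(−0.04621·20) = 73.417 mg/L
Dose 7 (205 mg at t=42 h): 205·exp(−0.04621·13) = 112.425 mg/L
Dose 8 (345 mg at t=49 h): 345·exp(−0.04621·6) = 261.461 mg/L
C(55) = 22.049 + 51.145 + 53.384 + 97.670 + 126.357 + 73.417 + 112.425 + 261.461 = 797.908 mg/L

797.908 mg/L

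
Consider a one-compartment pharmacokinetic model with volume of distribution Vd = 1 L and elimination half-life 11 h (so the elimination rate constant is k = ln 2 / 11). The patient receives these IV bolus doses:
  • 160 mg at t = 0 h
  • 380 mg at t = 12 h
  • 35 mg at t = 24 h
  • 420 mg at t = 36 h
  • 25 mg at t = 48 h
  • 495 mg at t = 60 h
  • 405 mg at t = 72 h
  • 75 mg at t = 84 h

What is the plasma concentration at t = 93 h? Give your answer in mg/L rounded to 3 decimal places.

k = ln 2 / 11 = 0.06301 per h
Dose 1 (160 mg at t=0 h): 160·exp(−0.06301·93) = 0.456 mg/L
Dose 2 (380 mg at t=12 h): 380·exp(−0.06301·81) = 2.307 mg/L
Dose 3 (35 mg at t=24 h): 35·exp(−0.06301·69) = 0.453 mg/L
Dose 4 (420 mg at t=36 h): 420·exp(−0.06301·57) = 11.571 mg/L
Dose 5 (25 mg at t=48 h): 25·exp(−0.06301·45) = 1.467 mg/L
Dose 6 (495 mg at t=60 h): 495·exp(−0.06301·33) = 61.875 mg/L
Dose 7 (405 mg at t=72 h): 405·exp(−0.06301·21) = 107.835 mg/L
Dose 8 (75 mg at t=84 h): 75·exp(−0.06301·9) = 42.537 mg/L
C(93) = 0.456 + 2.307 + 0.453 + 11.571 + 1.467 + 61.875 + 107.835 + 42.537 = 228.501 mg/L

228.501 mg/L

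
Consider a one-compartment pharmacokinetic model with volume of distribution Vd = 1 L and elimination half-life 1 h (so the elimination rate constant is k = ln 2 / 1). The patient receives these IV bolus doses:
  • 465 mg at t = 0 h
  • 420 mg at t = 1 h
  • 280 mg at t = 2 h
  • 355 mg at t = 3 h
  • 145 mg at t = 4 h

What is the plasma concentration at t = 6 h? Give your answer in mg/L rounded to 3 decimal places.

k = ln 2 / 1 = 0.69315 per h
Dose 1 (465 mg at t=0 h): 465·exp(−0.69315·6) = 7.266 mg/L
Dose 2 (420 mg at t=1 h): 420·exp(−0.69315·5) = 13.125 mg/L
Dose 3 (280 mg at t=2 h): 280·exp(−0.69315·4) = 17.500 mg/L
Dose 4 (355 mg at t=3 h): 355·exp(−0.69315·3) = 44.375 mg/L
Dose 5 (145 mg at t=4 h): 145·exp(−0.69315·2) = 36.250 mg/L
C(6) = 7.266 + 13.125 + 17.500 + 44.375 + 36.250 = 118.516 mg/L

118.516 mg/L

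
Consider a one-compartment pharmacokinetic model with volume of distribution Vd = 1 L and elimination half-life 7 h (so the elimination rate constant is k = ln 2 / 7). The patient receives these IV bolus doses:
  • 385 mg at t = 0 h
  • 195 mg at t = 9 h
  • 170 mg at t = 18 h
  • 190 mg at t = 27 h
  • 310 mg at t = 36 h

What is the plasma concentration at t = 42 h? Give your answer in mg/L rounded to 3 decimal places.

k = ln 2 / 7 = 0.09902 per h
Dose 1 (385 mg at t=0 h): 385·exp(−0.09902·42) = 6.016 mg/L
Dose 2 (195 mg at t=9 h): 195·exp(−0.09902·33) = 7.428 mg/L
Dose 3 (170 mg at t=18 h): 170·exp(−0.09902·24) = 15.789 mg/L
Dose 4 (190 mg at t=27 h): 190·exp(−0.09902·15) = 43.022 mg/L
Dose 5 (310 mg at t=36 h): 310·exp(−0.09902·6) = 171.134 mg/L
C(42) = 6.016 + 7.428 + 15.789 + 43.022 + 171.134 = 243.388 mg/L

243.388 mg/L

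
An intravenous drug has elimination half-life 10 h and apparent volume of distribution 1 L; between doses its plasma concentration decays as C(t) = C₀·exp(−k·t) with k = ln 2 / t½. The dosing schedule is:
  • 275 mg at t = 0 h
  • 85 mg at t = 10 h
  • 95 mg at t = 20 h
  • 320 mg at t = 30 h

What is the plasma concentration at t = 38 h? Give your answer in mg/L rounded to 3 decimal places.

243.021 mg/L

k = ln 2 / 10 = 0.06931 per h
Dose 1 (275 mg at t=0 h): 275·exp(−0.06931·38) = 19.743 mg/L
Dose 2 (85 mg at t=10 h): 85·exp(−0.06931·28) = 12.205 mg/L
Dose 3 (95 mg at t=20 h): 95·exp(−0.06931·18) = 27.282 mg/L
Dose 4 (320 mg at t=30 h): 320·exp(−0.06931·8) = 183.792 mg/L
C(38) = 19.743 + 12.205 + 27.282 + 183.792 = 243.021 mg/L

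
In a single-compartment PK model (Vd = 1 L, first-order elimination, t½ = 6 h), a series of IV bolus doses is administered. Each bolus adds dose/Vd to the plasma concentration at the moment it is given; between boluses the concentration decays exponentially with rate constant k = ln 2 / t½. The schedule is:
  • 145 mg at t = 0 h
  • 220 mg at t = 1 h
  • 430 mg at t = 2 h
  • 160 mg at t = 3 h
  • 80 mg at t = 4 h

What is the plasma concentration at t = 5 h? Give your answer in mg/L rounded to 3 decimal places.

722.290 mg/L

k = ln 2 / 6 = 0.11552 per h
Dose 1 (145 mg at t=0 h): 145·exp(−0.11552·5) = 81.378 mg/L
Dose 2 (220 mg at t=1 h): 220·exp(−0.11552·4) = 138.591 mg/L
Dose 3 (430 mg at t=2 h): 430·exp(−0.11552·3) = 304.056 mg/L
Dose 4 (160 mg at t=3 h): 160·exp(−0.11552·2) = 126.992 mg/L
Dose 5 (80 mg at t=4 h): 80·exp(−0.11552·1) = 71.272 mg/L
C(5) = 81.378 + 138.591 + 304.056 + 126.992 + 71.272 = 722.290 mg/L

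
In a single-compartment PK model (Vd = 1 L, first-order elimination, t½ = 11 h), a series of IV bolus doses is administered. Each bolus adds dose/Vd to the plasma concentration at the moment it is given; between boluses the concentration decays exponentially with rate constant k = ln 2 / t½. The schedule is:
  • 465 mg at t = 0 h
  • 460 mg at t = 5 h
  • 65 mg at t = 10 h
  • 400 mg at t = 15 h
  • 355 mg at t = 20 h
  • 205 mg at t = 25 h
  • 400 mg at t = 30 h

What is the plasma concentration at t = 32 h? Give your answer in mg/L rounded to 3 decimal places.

950.291 mg/L

k = ln 2 / 11 = 0.06301 per h
Dose 1 (465 mg at t=0 h): 465·exp(−0.06301·32) = 61.906 mg/L
Dose 2 (460 mg at t=5 h): 460·exp(−0.06301·27) = 83.920 mg/L
Dose 3 (65 mg at t=10 h): 65·exp(−0.06301·22) = 16.250 mg/L
Dose 4 (400 mg at t=15 h): 400·exp(−0.06301·17) = 137.035 mg/L
Dose 5 (355 mg at t=20 h): 355·exp(−0.06301·12) = 166.660 mg/L
Dose 6 (205 mg at t=25 h): 205·exp(−0.06301·7) = 131.883 mg/L
Dose 7 (400 mg at t=30 h): 400·exp(−0.06301·2) = 352.637 mg/L
C(32) = 61.906 + 83.920 + 16.250 + 137.035 + 166.660 + 131.883 + 352.637 = 950.291 mg/L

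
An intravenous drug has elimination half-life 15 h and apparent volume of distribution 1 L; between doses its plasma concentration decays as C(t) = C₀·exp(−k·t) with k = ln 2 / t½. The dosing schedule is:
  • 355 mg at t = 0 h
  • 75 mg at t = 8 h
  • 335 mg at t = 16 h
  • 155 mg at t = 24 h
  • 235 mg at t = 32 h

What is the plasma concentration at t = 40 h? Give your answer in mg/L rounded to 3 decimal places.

419.888 mg/L

k = ln 2 / 15 = 0.04621 per h
Dose 1 (355 mg at t=0 h): 355·exp(−0.04621·40) = 55.909 mg/L
Dose 2 (75 mg at t=8 h): 75·exp(−0.04621·32) = 17.095 mg/L
Dose 3 (335 mg at t=16 h): 335·exp(−0.04621·24) = 110.509 mg/L
Dose 4 (155 mg at t=24 h): 155·exp(−0.04621·16) = 74.000 mg/L
Dose 5 (235 mg at t=32 h): 235·exp(−0.04621·8) = 162.375 mg/L
C(40) = 55.909 + 17.095 + 110.509 + 74.000 + 162.375 = 419.888 mg/L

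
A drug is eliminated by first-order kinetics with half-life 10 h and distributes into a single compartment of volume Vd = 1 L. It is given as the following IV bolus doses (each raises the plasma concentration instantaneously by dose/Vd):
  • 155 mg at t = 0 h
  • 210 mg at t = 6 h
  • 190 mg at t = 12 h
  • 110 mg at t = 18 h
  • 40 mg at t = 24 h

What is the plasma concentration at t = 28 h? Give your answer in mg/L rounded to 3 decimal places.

215.951 mg/L

k = ln 2 / 10 = 0.06931 per h
Dose 1 (155 mg at t=0 h): 155·exp(−0.06931·28) = 22.256 mg/L
Dose 2 (210 mg at t=6 h): 210·exp(−0.06931·22) = 45.704 mg/L
Dose 3 (190 mg at t=12 h): 190·exp(−0.06931·16) = 62.677 mg/L
Dose 4 (110 mg at t=18 h): 110·exp(−0.06931·10) = 55.000 mg/L
Dose 5 (40 mg at t=24 h): 40·exp(−0.06931·4) = 30.314 mg/L
C(28) = 22.256 + 45.704 + 62.677 + 55.000 + 30.314 = 215.951 mg/L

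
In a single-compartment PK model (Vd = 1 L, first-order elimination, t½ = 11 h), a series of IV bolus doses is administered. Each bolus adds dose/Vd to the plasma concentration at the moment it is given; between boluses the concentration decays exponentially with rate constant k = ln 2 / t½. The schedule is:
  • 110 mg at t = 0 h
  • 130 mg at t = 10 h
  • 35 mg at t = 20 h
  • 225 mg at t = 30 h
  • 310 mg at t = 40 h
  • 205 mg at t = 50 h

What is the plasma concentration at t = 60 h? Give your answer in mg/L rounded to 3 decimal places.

241.944 mg/L

k = ln 2 / 11 = 0.06301 per h
Dose 1 (110 mg at t=0 h): 110·exp(−0.06301·60) = 2.508 mg/L
Dose 2 (130 mg at t=10 h): 130·exp(−0.06301·50) = 5.567 mg/L
Dose 3 (35 mg at t=20 h): 35·exp(−0.06301·40) = 2.815 mg/L
Dose 4 (225 mg at t=30 h): 225·exp(−0.06301·30) = 33.978 mg/L
Dose 5 (310 mg at t=40 h): 310·exp(−0.06301·20) = 87.909 mg/L
Dose 6 (205 mg at t=50 h): 205·exp(−0.06301·10) = 109.167 mg/L
C(60) = 2.508 + 5.567 + 2.815 + 33.978 + 87.909 + 109.167 = 241.944 mg/L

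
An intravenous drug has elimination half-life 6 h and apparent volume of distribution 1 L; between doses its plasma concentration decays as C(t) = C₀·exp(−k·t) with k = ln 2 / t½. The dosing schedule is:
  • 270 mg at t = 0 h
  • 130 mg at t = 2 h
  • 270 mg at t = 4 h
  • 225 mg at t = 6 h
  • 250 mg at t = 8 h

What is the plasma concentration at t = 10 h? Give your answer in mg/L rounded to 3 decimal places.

k = ln 2 / 6 = 0.11552 per h
Dose 1 (270 mg at t=0 h): 270·exp(−0.11552·10) = 85.045 mg/L
Dose 2 (130 mg at t=2 h): 130·exp(−0.11552·8) = 51.591 mg/L
Dose 3 (270 mg at t=4 h): 270·exp(−0.11552·6) = 135.000 mg/L
Dose 4 (225 mg at t=6 h): 225·exp(−0.11552·4) = 141.741 mg/L
Dose 5 (250 mg at t=8 h): 250·exp(−0.11552·2) = 198.425 mg/L
C(10) = 85.045 + 51.591 + 135.000 + 141.741 + 198.425 = 611.801 mg/L

611.801 mg/L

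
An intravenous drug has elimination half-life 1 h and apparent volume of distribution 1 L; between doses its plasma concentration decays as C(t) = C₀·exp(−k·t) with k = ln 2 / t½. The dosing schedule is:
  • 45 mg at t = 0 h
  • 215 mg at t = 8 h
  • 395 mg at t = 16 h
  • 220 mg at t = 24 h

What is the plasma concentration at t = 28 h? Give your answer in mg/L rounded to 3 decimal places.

k = ln 2 / 1 = 0.69315 per h
Dose 1 (45 mg at t=0 h): 45·exp(−0.69315·28) = 0.000 mg/L
Dose 2 (215 mg at t=8 h): 215·exp(−0.69315·20) = 0.000 mg/L
Dose 3 (395 mg at t=16 h): 395·exp(−0.69315·12) = 0.096 mg/L
Dose 4 (220 mg at t=24 h): 220·exp(−0.69315·4) = 13.750 mg/L
C(28) = 0.000 + 0.000 + 0.096 + 13.750 = 13.847 mg/L

13.847 mg/L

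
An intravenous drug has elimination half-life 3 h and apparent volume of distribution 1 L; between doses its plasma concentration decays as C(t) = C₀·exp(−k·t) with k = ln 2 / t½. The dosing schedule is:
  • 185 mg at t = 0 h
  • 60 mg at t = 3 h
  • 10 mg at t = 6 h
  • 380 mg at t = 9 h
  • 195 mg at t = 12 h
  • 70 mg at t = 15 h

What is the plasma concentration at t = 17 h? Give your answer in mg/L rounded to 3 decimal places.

172.156 mg/L

k = ln 2 / 3 = 0.23105 per h
Dose 1 (185 mg at t=0 h): 185·exp(−0.23105·17) = 3.642 mg/L
Dose 2 (60 mg at t=3 h): 60·exp(−0.23105·14) = 2.362 mg/L
Dose 3 (10 mg at t=6 h): 10·exp(−0.23105·11) = 0.787 mg/L
Dose 4 (380 mg at t=9 h): 380·exp(−0.23105·8) = 59.846 mg/L
Dose 5 (195 mg at t=12 h): 195·exp(−0.23105·5) = 61.421 mg/L
Dose 6 (70 mg at t=15 h): 70·exp(−0.23105·2) = 44.097 mg/L
C(17) = 3.642 + 2.362 + 0.787 + 59.846 + 61.421 + 44.097 = 172.156 mg/L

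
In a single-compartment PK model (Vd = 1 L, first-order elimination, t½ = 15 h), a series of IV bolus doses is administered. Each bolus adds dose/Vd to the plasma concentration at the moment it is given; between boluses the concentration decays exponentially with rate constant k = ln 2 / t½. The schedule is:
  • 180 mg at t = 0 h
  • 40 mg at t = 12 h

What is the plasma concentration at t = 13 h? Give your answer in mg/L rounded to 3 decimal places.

k = ln 2 / 15 = 0.04621 per h
Dose 1 (180 mg at t=0 h): 180·exp(−0.04621·13) = 98.714 mg/L
Dose 2 (40 mg at t=12 h): 40·exp(−0.04621·1) = 38.194 mg/L
C(13) = 98.714 + 38.194 = 136.908 mg/L

136.908 mg/L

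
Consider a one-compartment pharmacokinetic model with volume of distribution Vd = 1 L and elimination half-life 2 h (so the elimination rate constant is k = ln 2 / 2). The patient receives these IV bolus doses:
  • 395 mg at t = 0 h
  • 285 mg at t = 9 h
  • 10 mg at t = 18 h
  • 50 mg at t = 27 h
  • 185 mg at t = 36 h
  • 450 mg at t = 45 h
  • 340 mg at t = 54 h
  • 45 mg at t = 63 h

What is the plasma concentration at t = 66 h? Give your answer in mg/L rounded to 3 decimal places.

21.539 mg/L

k = ln 2 / 2 = 0.34657 per h
Dose 1 (395 mg at t=0 h): 395·exp(−0.34657·66) = 0.000 mg/L
Dose 2 (285 mg at t=9 h): 285·exp(−0.34657·57) = 0.000 mg/L
Dose 3 (10 mg at t=18 h): 10·exp(−0.34657·48) = 0.000 mg/L
Dose 4 (50 mg at t=27 h): 50·exp(−0.34657·39) = 0.000 mg/L
Dose 5 (185 mg at t=36 h): 185·exp(−0.34657·30) = 0.006 mg/L
Dose 6 (450 mg at t=45 h): 450·exp(−0.34657·21) = 0.311 mg/L
Dose 7 (340 mg at t=54 h): 340·exp(−0.34657·12) = 5.313 mg/L
Dose 8 (45 mg at t=63 h): 45·exp(−0.34657·3) = 15.910 mg/L
C(66) = 0.000 + 0.000 + 0.000 + 0.000 + 0.006 + 0.311 + 5.313 + 15.910 = 21.539 mg/L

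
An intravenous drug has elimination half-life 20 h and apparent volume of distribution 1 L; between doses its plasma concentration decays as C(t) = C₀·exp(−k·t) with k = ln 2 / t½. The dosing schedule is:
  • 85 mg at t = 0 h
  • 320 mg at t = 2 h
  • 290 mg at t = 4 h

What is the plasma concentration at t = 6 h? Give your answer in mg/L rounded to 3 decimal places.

618.197 mg/L

k = ln 2 / 20 = 0.03466 per h
Dose 1 (85 mg at t=0 h): 85·exp(−0.03466·6) = 69.041 mg/L
Dose 2 (320 mg at t=2 h): 320·exp(−0.03466·4) = 278.576 mg/L
Dose 3 (290 mg at t=4 h): 290·exp(−0.03466·2) = 270.580 mg/L
C(6) = 69.041 + 278.576 + 270.580 = 618.197 mg/L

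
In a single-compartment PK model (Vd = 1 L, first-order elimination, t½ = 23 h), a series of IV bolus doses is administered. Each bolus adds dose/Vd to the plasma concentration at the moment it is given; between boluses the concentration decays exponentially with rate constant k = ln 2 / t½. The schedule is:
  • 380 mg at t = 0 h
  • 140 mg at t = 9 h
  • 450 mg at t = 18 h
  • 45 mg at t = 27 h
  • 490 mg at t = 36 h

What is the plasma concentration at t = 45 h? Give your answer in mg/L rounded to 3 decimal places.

k = ln 2 / 23 = 0.03014 per h
Dose 1 (380 mg at t=0 h): 380·exp(−0.03014·45) = 97.907 mg/L
Dose 2 (140 mg at t=9 h): 140·exp(−0.03014·36) = 47.310 mg/L
Dose 3 (450 mg at t=18 h): 450·exp(−0.03014·27) = 199.448 mg/L
Dose 4 (45 mg at t=27 h): 45·exp(−0.03014·18) = 26.159 mg/L
Dose 5 (490 mg at t=36 h): 490·exp(−0.03014·9) = 373.596 mg/L
C(45) = 97.907 + 47.310 + 199.448 + 26.159 + 373.596 = 744.419 mg/L

744.419 mg/L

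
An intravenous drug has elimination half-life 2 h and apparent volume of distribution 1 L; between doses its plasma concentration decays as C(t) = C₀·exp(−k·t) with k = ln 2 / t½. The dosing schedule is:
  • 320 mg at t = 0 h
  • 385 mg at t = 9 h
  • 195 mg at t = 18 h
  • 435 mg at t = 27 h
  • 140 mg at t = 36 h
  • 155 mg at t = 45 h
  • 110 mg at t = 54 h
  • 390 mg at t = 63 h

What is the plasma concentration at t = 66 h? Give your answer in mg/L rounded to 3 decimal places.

k = ln 2 / 2 = 0.34657 per h
Dose 1 (320 mg at t=0 h): 320·exp(−0.34657·66) = 0.000 mg/L
Dose 2 (385 mg at t=9 h): 385·exp(−0.34657·57) = 0.000 mg/L
Dose 3 (195 mg at t=18 h): 195·exp(−0.34657·48) = 0.000 mg/L
Dose 4 (435 mg at t=27 h): 435·exp(−0.34657·39) = 0.001 mg/L
Dose 5 (140 mg at t=36 h): 140·exp(−0.34657·30) = 0.004 mg/L
Dose 6 (155 mg at t=45 h): 155·exp(−0.34657·21) = 0.107 mg/L
Dose 7 (110 mg at t=54 h): 110·exp(−0.34657·12) = 1.719 mg/L
Dose 8 (390 mg at t=63 h): 390·exp(−0.34657·3) = 137.886 mg/L
C(66) = 0.000 + 0.000 + 0.000 + 0.001 + 0.004 + 0.107 + 1.719 + 137.886 = 139.716 mg/L

139.716 mg/L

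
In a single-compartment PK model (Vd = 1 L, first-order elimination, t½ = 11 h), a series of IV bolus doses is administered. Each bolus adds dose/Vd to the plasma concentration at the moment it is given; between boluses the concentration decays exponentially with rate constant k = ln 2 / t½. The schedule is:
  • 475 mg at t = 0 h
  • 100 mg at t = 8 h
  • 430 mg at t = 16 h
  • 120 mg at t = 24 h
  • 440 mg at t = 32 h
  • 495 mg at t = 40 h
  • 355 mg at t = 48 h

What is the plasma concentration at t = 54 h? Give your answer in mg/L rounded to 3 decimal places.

k = ln 2 / 11 = 0.06301 per h
Dose 1 (475 mg at t=0 h): 475·exp(−0.06301·54) = 15.809 mg/L
Dose 2 (100 mg at t=8 h): 100·exp(−0.06301·46) = 5.510 mg/L
Dose 3 (430 mg at t=16 h): 430·exp(−0.06301·38) = 39.224 mg/L
Dose 4 (120 mg at t=24 h): 120·exp(−0.06301·30) = 18.121 mg/L
Dose 5 (440 mg at t=32 h): 440·exp(−0.06301·22) = 110.000 mg/L
Dose 6 (495 mg at t=40 h): 495·exp(−0.06301·14) = 204.869 mg/L
Dose 7 (355 mg at t=48 h): 355·exp(−0.06301·6) = 243.237 mg/L
C(54) = 15.809 + 5.510 + 39.224 + 18.121 + 110.000 + 204.869 + 243.237 = 636.770 mg/L

636.770 mg/L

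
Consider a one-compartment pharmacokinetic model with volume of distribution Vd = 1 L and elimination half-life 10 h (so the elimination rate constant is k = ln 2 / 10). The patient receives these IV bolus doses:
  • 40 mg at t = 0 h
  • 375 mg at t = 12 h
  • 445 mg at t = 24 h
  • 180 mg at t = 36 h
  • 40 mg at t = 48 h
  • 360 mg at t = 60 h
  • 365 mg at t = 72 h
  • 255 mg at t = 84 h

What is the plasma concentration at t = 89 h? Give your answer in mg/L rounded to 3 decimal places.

354.589 mg/L

k = ln 2 / 10 = 0.06931 per h
Dose 1 (40 mg at t=0 h): 40·exp(−0.06931·89) = 0.084 mg/L
Dose 2 (375 mg at t=12 h): 375·exp(−0.06931·77) = 1.803 mg/L
Dose 3 (445 mg at t=24 h): 445·exp(−0.06931·65) = 4.917 mg/L
Dose 4 (180 mg at t=36 h): 180·exp(−0.06931·53) = 4.569 mg/L
Dose 5 (40 mg at t=48 h): 40·exp(−0.06931·41) = 2.333 mg/L
Dose 6 (360 mg at t=60 h): 360·exp(−0.06931·29) = 48.230 mg/L
Dose 7 (365 mg at t=72 h): 365·exp(−0.06931·17) = 112.342 mg/L
Dose 8 (255 mg at t=84 h): 255·exp(−0.06931·5) = 180.312 mg/L
C(89) = 0.084 + 1.803 + 4.917 + 4.569 + 2.333 + 48.230 + 112.342 + 180.312 = 354.589 mg/L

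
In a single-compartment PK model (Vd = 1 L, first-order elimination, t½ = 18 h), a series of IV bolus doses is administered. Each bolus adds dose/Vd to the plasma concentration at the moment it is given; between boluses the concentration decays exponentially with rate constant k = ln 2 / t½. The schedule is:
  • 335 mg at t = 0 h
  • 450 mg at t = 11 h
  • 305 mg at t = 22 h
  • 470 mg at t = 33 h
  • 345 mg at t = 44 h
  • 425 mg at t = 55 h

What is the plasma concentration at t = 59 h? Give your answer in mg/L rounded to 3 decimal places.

909.428 mg/L

k = ln 2 / 18 = 0.03851 per h
Dose 1 (335 mg at t=0 h): 335·exp(−0.03851·59) = 34.541 mg/L
Dose 2 (450 mg at t=11 h): 450·exp(−0.03851·48) = 70.871 mg/L
Dose 3 (305 mg at t=22 h): 305·exp(−0.03851·37) = 73.370 mg/L
Dose 4 (470 mg at t=33 h): 470·exp(−0.03851·26) = 172.694 mg/L
Dose 5 (345 mg at t=44 h): 345·exp(−0.03851·15) = 193.625 mg/L
Dose 6 (425 mg at t=55 h): 425·exp(−0.03851·4) = 364.329 mg/L
C(59) = 34.541 + 70.871 + 73.370 + 172.694 + 193.625 + 364.329 = 909.428 mg/L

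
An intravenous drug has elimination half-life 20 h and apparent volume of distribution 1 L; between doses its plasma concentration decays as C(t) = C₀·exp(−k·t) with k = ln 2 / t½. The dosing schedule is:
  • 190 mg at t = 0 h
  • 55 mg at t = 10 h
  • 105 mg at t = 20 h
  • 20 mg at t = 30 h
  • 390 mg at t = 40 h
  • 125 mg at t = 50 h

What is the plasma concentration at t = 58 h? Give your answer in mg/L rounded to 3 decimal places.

k = ln 2 / 20 = 0.03466 per h
Dose 1 (190 mg at t=0 h): 190·exp(−0.03466·58) = 25.455 mg/L
Dose 2 (55 mg at t=10 h): 55·exp(−0.03466·48) = 10.421 mg/L
Dose 3 (105 mg at t=20 h): 105·exp(−0.03466·38) = 28.134 mg/L
Dose 4 (20 mg at t=30 h): 20·exp(−0.03466·28) = 7.579 mg/L
Dose 5 (390 mg at t=40 h): 390·exp(−0.03466·18) = 208.996 mg/L
Dose 6 (125 mg at t=50 h): 125·exp(−0.03466·8) = 94.732 mg/L
C(58) = 25.455 + 10.421 + 28.134 + 7.579 + 208.996 + 94.732 = 375.316 mg/L

375.316 mg/L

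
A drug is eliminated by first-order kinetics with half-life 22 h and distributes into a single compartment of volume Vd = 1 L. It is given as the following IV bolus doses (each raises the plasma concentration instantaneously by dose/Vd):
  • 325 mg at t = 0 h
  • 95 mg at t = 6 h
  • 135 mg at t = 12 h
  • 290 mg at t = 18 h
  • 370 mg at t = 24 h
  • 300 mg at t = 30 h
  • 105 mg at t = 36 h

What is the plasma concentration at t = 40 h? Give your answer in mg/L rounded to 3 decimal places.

k = ln 2 / 22 = 0.03151 per h
Dose 1 (325 mg at t=0 h): 325·exp(−0.03151·40) = 92.163 mg/L
Dose 2 (95 mg at t=6 h): 95·exp(−0.03151·34) = 32.546 mg/L
Dose 3 (135 mg at t=12 h): 135·exp(−0.03151·28) = 55.873 mg/L
Dose 4 (290 mg at t=18 h): 290·exp(−0.03151·22) = 145.000 mg/L
Dose 5 (370 mg at t=24 h): 370·exp(−0.03151·16) = 223.497 mg/L
Dose 6 (300 mg at t=30 h): 300·exp(−0.03151·10) = 218.922 mg/L
Dose 7 (105 mg at t=36 h): 105·exp(−0.03151·4) = 92.567 mg/L
C(40) = 92.163 + 32.546 + 55.873 + 145.000 + 223.497 + 218.922 + 92.567 = 860.568 mg/L

860.568 mg/L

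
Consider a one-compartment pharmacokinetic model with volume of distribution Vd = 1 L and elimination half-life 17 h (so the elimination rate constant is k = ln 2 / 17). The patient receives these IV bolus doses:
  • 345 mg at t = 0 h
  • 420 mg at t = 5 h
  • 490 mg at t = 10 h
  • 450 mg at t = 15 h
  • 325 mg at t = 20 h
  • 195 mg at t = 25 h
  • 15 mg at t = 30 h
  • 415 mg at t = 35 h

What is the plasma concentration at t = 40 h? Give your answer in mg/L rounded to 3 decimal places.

k = ln 2 / 17 = 0.04077 per h
Dose 1 (345 mg at t=0 h): 345·exp(−0.04077·40) = 67.533 mg/L
Dose 2 (420 mg at t=5 h): 420·exp(−0.04077·35) = 100.805 mg/L
Dose 3 (490 mg at t=10 h): 490·exp(−0.04077·30) = 144.200 mg/L
Dose 4 (450 mg at t=15 h): 450·exp(−0.04077·25) = 162.376 mg/L
Dose 5 (325 mg at t=20 h): 325·exp(−0.04077·20) = 143.791 mg/L
Dose 6 (195 mg at t=25 h): 195·exp(−0.04077·15) = 105.784 mg/L
Dose 7 (15 mg at t=30 h): 15·exp(−0.04077·10) = 9.977 mg/L
Dose 8 (415 mg at t=35 h): 415·exp(−0.04077·5) = 338.462 mg/L
C(40) = 67.533 + 100.805 + 144.200 + 162.376 + 143.791 + 105.784 + 9.977 + 338.462 = 1072.928 mg/L

1072.928 mg/L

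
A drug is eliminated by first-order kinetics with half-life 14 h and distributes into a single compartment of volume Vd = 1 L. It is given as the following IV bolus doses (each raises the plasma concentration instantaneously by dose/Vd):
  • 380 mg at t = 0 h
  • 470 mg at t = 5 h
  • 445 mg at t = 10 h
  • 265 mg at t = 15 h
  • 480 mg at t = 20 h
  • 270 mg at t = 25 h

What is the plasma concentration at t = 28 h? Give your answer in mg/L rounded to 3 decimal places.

k = ln 2 / 14 = 0.04951 per h
Dose 1 (380 mg at t=0 h): 380·exp(−0.04951·28) = 95.000 mg/L
Dose 2 (470 mg at t=5 h): 470·exp(−0.04951·23) = 150.504 mg/L
Dose 3 (445 mg at t=10 h): 445·exp(−0.04951·18) = 182.525 mg/L
Dose 4 (265 mg at t=15 h): 265·exp(−0.04951·13) = 139.225 mg/L
Dose 5 (480 mg at t=20 h): 480·exp(−0.04951·8) = 323.016 mg/L
Dose 6 (270 mg at t=25 h): 270·exp(−0.04951·3) = 232.733 mg/L
C(28) = 95.000 + 150.504 + 182.525 + 139.225 + 323.016 + 232.733 = 1123.003 mg/L

1123.003 mg/L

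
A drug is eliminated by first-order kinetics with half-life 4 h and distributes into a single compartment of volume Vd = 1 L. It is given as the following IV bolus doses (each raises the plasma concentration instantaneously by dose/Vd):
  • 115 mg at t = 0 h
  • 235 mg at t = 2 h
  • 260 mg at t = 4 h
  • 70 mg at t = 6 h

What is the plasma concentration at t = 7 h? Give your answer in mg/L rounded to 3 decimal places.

k = ln 2 / 4 = 0.17329 per h
Dose 1 (115 mg at t=0 h): 115·exp(−0.17329·7) = 34.190 mg/L
Dose 2 (235 mg at t=2 h): 235·exp(−0.17329·5) = 98.805 mg/L
Dose 3 (260 mg at t=4 h): 260·exp(−0.17329·3) = 154.597 mg/L
Dose 4 (70 mg at t=6 h): 70·exp(−0.17329·1) = 58.863 mg/L
C(7) = 34.190 + 98.805 + 154.597 + 58.863 = 346.455 mg/L

346.455 mg/L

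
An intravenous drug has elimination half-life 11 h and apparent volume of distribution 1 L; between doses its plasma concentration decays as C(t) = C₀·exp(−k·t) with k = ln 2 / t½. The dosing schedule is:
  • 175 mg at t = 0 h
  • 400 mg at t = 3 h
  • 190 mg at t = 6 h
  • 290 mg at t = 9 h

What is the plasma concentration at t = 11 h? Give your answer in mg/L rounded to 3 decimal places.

k = ln 2 / 11 = 0.06301 per h
Dose 1 (175 mg at t=0 h): 175·exp(−0.06301·11) = 87.500 mg/L
Dose 2 (400 mg at t=3 h): 400·exp(−0.06301·8) = 241.618 mg/L
Dose 3 (190 mg at t=6 h): 190·exp(−0.06301·5) = 138.651 mg/L
Dose 4 (290 mg at t=9 h): 290·exp(−0.06301·2) = 255.661 mg/L
C(11) = 87.500 + 241.618 + 138.651 + 255.661 = 723.430 mg/L

723.430 mg/L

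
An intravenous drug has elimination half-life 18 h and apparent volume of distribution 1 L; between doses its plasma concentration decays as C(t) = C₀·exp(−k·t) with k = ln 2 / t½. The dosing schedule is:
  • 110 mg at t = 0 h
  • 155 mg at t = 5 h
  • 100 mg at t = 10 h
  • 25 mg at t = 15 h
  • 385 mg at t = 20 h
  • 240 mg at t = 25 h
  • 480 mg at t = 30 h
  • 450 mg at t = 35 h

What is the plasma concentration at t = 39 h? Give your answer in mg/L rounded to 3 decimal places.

1159.391 mg/L

k = ln 2 / 18 = 0.03851 per h
Dose 1 (110 mg at t=0 h): 110·exp(−0.03851·39) = 24.500 mg/L
Dose 2 (155 mg at t=5 h): 155·exp(−0.03851·34) = 41.852 mg/L
Dose 3 (100 mg at t=10 h): 100·exp(−0.03851·29) = 32.735 mg/L
Dose 4 (25 mg at t=15 h): 25·exp(−0.03851·24) = 9.921 mg/L
Dose 5 (385 mg at t=20 h): 385·exp(−0.03851·19) = 185.228 mg/L
Dose 6 (240 mg at t=25 h): 240·exp(−0.03851·14) = 139.983 mg/L
Dose 7 (480 mg at t=30 h): 480·exp(−0.03851·9) = 339.411 mg/L
Dose 8 (450 mg at t=35 h): 450·exp(−0.03851·4) = 385.760 mg/L
C(39) = 24.500 + 41.852 + 32.735 + 9.921 + 185.228 + 139.983 + 339.411 + 385.760 = 1159.391 mg/L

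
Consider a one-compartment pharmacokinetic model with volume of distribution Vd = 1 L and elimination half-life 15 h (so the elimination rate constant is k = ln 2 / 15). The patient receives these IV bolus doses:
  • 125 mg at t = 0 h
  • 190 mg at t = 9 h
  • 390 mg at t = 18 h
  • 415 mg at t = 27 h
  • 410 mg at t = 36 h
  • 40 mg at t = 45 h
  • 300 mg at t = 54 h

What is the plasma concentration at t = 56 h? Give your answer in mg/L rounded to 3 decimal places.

k = ln 2 / 15 = 0.04621 per h
Dose 1 (125 mg at t=0 h): 125·exp(−0.04621·56) = 9.399 mg/L
Dose 2 (190 mg at t=9 h): 190·exp(−0.04621·47) = 21.653 mg/L
Dose 3 (390 mg at t=18 h): 390·exp(−0.04621·38) = 67.368 mg/L
Dose 4 (415 mg at t=27 h): 415·exp(−0.04621·29) = 108.657 mg/L
Dose 5 (410 mg at t=36 h): 410·exp(−0.04621·20) = 162.709 mg/L
Dose 6 (40 mg at t=45 h): 40·exp(−0.04621·11) = 24.061 mg/L
Dose 7 (300 mg at t=54 h): 300·exp(−0.04621·2) = 273.517 mg/L
C(56) = 9.399 + 21.653 + 67.368 + 108.657 + 162.709 + 24.061 + 273.517 = 667.363 mg/L

667.363 mg/L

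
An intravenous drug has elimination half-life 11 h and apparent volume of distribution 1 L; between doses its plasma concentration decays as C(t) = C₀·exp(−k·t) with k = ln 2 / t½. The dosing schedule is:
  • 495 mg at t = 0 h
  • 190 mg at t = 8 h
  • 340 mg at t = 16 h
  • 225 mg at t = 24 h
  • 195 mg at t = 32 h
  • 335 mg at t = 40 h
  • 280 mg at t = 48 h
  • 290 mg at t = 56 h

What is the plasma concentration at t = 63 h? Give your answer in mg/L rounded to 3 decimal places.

k = ln 2 / 11 = 0.06301 per h
Dose 1 (495 mg at t=0 h): 495·exp(−0.06301·63) = 9.344 mg/L
Dose 2 (190 mg at t=8 h): 190·exp(−0.06301·55) = 5.938 mg/L
Dose 3 (340 mg at t=16 h): 340·exp(−0.06301·47) = 17.590 mg/L
Dose 4 (225 mg at t=24 h): 225·exp(−0.06301·39) = 19.271 mg/L
Dose 5 (195 mg at t=32 h): 195·exp(−0.06301·31) = 27.649 mg/L
Dose 6 (335 mg at t=40 h): 335·exp(−0.06301·23) = 78.635 mg/L
Dose 7 (280 mg at t=48 h): 280·exp(−0.06301·15) = 108.808 mg/L
Dose 8 (290 mg at t=56 h): 290·exp(−0.06301·7) = 186.566 mg/L
C(63) = 9.344 + 5.938 + 17.590 + 19.271 + 27.649 + 78.635 + 108.808 + 186.566 = 453.801 mg/L

453.801 mg/L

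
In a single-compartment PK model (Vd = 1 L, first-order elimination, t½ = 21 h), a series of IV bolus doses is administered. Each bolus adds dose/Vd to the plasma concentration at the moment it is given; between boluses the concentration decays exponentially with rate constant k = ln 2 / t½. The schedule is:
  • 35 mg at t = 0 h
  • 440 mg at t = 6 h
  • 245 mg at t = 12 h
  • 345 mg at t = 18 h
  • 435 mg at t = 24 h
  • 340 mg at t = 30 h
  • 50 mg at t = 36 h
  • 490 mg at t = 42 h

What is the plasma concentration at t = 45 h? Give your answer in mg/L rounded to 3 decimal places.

k = ln 2 / 21 = 0.03301 per h
Dose 1 (35 mg at t=0 h): 35·exp(−0.03301·45) = 7.925 mg/L
Dose 2 (440 mg at t=6 h): 440·exp(−0.03301·39) = 121.450 mg/L
Dose 3 (245 mg at t=12 h): 245·exp(−0.03301·33) = 82.436 mg/L
Dose 4 (345 mg at t=18 h): 345·exp(−0.03301·27) = 141.508 mg/L
Dose 5 (435 mg at t=24 h): 435·exp(−0.03301·21) = 217.500 mg/L
Dose 6 (340 mg at t=30 h): 340·exp(−0.03301·15) = 207.232 mg/L
Dose 7 (50 mg at t=36 h): 50·exp(−0.03301·9) = 37.150 mg/L
Dose 8 (490 mg at t=42 h): 490·exp(−0.03301·3) = 443.805 mg/L
C(45) = 7.925 + 121.450 + 82.436 + 141.508 + 217.500 + 207.232 + 37.150 + 443.805 = 1259.006 mg/L

1259.006 mg/L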